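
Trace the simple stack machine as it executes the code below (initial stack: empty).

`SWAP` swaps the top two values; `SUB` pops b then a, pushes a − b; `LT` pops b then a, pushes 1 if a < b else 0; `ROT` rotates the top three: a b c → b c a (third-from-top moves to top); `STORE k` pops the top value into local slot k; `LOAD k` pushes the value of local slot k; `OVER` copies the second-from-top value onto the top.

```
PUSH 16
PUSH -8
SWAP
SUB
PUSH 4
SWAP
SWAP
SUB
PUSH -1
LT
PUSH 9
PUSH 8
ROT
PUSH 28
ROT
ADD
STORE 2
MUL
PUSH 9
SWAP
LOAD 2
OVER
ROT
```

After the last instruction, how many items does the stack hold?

4

PUSH 16  [16]
PUSH -8  [16, -8]
SWAP     [-8, 16]
SUB      [-24]
PUSH 4   [-24, 4]
SWAP     [4, -24]
SWAP     [-24, 4]
SUB      [-28]
PUSH -1  [-28, -1]
LT       [1]
PUSH 9   [1, 9]
PUSH 8   [1, 9, 8]
ROT      [9, 8, 1]
PUSH 28  [9, 8, 1, 28]
ROT      [9, 1, 28, 8]
ADD      [9, 1, 36]
STORE 2  [9, 1]
MUL      [9]
PUSH 9   [9, 9]
SWAP     [9, 9]
LOAD 2   [9, 9, 36]
OVER     [9, 9, 36, 9]
ROT      [9, 36, 9, 9]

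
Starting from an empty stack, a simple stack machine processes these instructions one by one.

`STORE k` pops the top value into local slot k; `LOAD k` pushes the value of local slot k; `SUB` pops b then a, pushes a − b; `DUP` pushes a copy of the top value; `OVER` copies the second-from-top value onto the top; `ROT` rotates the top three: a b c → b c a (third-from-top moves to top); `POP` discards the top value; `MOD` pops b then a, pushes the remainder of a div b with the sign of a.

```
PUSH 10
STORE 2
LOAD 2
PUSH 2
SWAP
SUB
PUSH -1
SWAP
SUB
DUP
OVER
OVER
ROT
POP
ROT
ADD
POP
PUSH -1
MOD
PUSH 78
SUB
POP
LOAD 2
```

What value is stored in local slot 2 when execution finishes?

10

PUSH 10  10
STORE 2  (empty)
LOAD 2   10
PUSH 2   10 2
SWAP     2 10
SUB      -8
PUSH -1  -8 -1
SWAP     -1 -8
SUB      7
DUP      7 7
OVER     7 7 7
OVER     7 7 7 7
ROT      7 7 7 7
POP      7 7 7
ROT      7 7 7
ADD      7 14
POP      7
PUSH -1  7 -1
MOD      0
PUSH 78  0 78
SUB      -78
POP      (empty)
LOAD 2   10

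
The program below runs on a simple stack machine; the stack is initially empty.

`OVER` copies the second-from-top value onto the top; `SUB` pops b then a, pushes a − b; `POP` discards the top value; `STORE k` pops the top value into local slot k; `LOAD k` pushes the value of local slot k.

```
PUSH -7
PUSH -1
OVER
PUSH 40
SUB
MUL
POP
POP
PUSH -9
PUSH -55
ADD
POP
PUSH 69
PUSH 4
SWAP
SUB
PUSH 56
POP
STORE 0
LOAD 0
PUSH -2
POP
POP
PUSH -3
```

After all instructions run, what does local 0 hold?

-65

PUSH -7  : [-7]
PUSH -1  : [-7, -1]
OVER     : [-7, -1, -7]
PUSH 40  : [-7, -1, -7, 40]
SUB      : [-7, -1, -47]
MUL      : [-7, 47]
POP      : [-7]
POP      : []
PUSH -9  : [-9]
PUSH -55 : [-9, -55]
ADD      : [-64]
POP      : []
PUSH 69  : [69]
PUSH 4   : [69, 4]
SWAP     : [4, 69]
SUB      : [-65]
PUSH 56  : [-65, 56]
POP      : [-65]
STORE 0  : []
LOAD 0   : [-65]
PUSH -2  : [-65, -2]
POP      : [-65]
POP      : []
PUSH -3  : [-3]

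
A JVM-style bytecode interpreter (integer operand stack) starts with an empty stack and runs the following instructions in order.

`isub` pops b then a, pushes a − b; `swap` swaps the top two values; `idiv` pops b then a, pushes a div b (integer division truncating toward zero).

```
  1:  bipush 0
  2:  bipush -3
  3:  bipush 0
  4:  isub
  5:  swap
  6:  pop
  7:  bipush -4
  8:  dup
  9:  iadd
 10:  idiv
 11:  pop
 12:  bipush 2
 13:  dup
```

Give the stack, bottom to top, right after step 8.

[-3, -4, -4]

bipush 0  : 0
bipush -3 : 0 -3
bipush 0  : 0 -3 0
isub      : 0 -3
swap      : -3 0
pop       : -3
bipush -4 : -3 -4
dup       : -3 -4 -4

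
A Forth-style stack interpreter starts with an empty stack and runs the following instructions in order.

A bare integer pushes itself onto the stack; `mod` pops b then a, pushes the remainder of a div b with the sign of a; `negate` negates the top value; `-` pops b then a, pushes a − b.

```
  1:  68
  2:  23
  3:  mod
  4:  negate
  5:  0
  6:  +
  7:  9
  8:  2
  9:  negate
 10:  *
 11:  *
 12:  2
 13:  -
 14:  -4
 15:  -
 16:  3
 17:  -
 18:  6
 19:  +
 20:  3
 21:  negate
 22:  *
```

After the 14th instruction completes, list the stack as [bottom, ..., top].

68     -> [68]
23     -> [68, 23]
mod    -> [22]
negate -> [-22]
0      -> [-22, 0]
+      -> [-22]
9      -> [-22, 9]
2      -> [-22, 9, 2]
negate -> [-22, 9, -2]
*      -> [-22, -18]
*      -> [396]
2      -> [396, 2]
-      -> [394]
-4     -> [394, -4]

[394, -4]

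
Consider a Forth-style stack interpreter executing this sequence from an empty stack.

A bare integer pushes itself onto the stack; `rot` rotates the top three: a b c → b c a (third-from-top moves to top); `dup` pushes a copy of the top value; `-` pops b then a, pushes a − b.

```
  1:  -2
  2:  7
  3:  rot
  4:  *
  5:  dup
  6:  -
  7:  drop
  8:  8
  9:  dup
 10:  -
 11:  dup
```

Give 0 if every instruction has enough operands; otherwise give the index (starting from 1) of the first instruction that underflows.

-2 -> -2
7  -> -2 7
rot  — needs 3 operands, stack has 2 → underflow

3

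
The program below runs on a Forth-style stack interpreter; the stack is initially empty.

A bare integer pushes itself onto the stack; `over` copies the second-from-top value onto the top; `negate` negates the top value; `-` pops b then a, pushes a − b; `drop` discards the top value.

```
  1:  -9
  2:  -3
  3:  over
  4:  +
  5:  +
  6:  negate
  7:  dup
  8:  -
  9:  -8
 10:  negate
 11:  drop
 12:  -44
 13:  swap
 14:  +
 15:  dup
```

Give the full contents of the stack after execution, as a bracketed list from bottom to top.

[-44, -44]

-9     : [-9]
-3     : [-9, -3]
over   : [-9, -3, -9]
+      : [-9, -12]
+      : [-21]
negate : [21]
dup    : [21, 21]
-      : [0]
-8     : [0, -8]
negate : [0, 8]
drop   : [0]
-44    : [0, -44]
swap   : [-44, 0]
+      : [-44]
dup    : [-44, -44]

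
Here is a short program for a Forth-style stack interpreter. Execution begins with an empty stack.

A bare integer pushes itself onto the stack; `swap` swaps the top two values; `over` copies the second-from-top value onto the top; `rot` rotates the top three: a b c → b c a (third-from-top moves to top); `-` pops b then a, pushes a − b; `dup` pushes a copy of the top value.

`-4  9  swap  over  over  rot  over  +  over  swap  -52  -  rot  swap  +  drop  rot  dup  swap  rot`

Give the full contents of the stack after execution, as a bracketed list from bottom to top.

[9, 9, 9, -4]

-4   → [-4]
9    → [-4, 9]
swap → [9, -4]
over → [9, -4, 9]
over → [9, -4, 9, -4]
rot  → [9, 9, -4, -4]
over → [9, 9, -4, -4, -4]
+    → [9, 9, -4, -8]
over → [9, 9, -4, -8, -4]
swap → [9, 9, -4, -4, -8]
-52  → [9, 9, -4, -4, -8, -52]
-    → [9, 9, -4, -4, 44]
rot  → [9, 9, -4, 44, -4]
swap → [9, 9, -4, -4, 44]
+    → [9, 9, -4, 40]
drop → [9, 9, -4]
rot  → [9, -4, 9]
dup  → [9, -4, 9, 9]
swap → [9, -4, 9, 9]
rot  → [9, 9, 9, -4]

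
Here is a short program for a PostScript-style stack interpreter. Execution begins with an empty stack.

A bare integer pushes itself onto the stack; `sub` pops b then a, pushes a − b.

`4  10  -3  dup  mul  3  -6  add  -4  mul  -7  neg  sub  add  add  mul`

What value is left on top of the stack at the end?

4   -> [4]
10  -> [4, 10]
-3  -> [4, 10, -3]
dup -> [4, 10, -3, -3]
mul -> [4, 10, 9]
3   -> [4, 10, 9, 3]
-6  -> [4, 10, 9, 3, -6]
add -> [4, 10, 9, -3]
-4  -> [4, 10, 9, -3, -4]
mul -> [4, 10, 9, 12]
-7  -> [4, 10, 9, 12, -7]
neg -> [4, 10, 9, 12, 7]
sub -> [4, 10, 9, 5]
add -> [4, 10, 14]
add -> [4, 24]
mul -> [96]

96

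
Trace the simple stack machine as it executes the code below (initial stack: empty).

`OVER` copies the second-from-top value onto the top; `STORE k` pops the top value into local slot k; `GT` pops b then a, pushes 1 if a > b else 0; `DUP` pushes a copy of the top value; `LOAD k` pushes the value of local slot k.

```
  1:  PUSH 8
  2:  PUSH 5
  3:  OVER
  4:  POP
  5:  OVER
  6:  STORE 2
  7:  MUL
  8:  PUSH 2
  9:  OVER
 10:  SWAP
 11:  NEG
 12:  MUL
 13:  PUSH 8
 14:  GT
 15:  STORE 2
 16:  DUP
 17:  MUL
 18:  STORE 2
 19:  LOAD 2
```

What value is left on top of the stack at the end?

PUSH 8  : 8
PUSH 5  : 8 5
OVER    : 8 5 8
POP     : 8 5
OVER    : 8 5 8
STORE 2 : 8 5
MUL     : 40
PUSH 2  : 40 2
OVER    : 40 2 40
SWAP    : 40 40 2
NEG     : 40 40 -2
MUL     : 40 -80
PUSH 8  : 40 -80 8
GT      : 40 0
STORE 2 : 40
DUP     : 40 40
MUL     : 1600
STORE 2 : (empty)
LOAD 2  : 1600

1600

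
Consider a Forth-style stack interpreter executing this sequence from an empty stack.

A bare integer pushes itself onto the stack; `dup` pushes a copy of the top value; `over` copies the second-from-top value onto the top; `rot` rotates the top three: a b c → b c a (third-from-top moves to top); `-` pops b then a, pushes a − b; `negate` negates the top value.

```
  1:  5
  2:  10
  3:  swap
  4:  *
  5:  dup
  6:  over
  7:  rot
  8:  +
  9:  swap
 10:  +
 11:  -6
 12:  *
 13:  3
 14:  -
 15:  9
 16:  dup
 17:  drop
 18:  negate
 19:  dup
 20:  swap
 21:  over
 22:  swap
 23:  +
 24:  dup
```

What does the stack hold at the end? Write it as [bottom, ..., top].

5       [5]
10      [5, 10]
swap    [10, 5]
*       [50]
dup     [50, 50]
over    [50, 50, 50]
rot     [50, 50, 50]
+       [50, 100]
swap    [100, 50]
+       [150]
-6      [150, -6]
*       [-900]
3       [-900, 3]
-       [-903]
9       [-903, 9]
dup     [-903, 9, 9]
drop    [-903, 9]
negate  [-903, -9]
dup     [-903, -9, -9]
swap    [-903, -9, -9]
over    [-903, -9, -9, -9]
swap    [-903, -9, -9, -9]
+       [-903, -9, -18]
dup     [-903, -9, -18, -18]

[-903, -9, -18, -18]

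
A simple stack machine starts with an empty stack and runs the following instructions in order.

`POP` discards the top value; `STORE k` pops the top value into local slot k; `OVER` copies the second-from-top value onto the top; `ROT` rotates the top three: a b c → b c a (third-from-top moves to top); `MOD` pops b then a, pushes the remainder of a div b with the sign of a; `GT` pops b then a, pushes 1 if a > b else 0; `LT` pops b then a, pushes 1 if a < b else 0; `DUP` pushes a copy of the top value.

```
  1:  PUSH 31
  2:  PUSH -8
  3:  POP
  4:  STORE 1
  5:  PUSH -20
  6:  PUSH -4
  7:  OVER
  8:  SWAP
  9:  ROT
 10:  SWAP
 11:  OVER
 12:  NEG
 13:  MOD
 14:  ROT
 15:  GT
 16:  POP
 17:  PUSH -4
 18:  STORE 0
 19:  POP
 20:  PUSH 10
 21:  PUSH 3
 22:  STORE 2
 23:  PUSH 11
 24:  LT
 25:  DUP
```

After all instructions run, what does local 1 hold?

PUSH 31  → 31
PUSH -8  → 31 -8
POP      → 31
STORE 1  → (empty)
PUSH -20 → -20
PUSH -4  → -20 -4
OVER     → -20 -4 -20
SWAP     → -20 -20 -4
ROT      → -20 -4 -20
SWAP     → -20 -20 -4
OVER     → -20 -20 -4 -20
NEG      → -20 -20 -4 20
MOD      → -20 -20 -4
ROT      → -20 -4 -20
GT       → -20 1
POP      → -20
PUSH -4  → -20 -4
STORE 0  → -20
POP      → (empty)
PUSH 10  → 10
PUSH 3   → 10 3
STORE 2  → 10
PUSH 11  → 10 11
LT       → 1
DUP      → 1 1

31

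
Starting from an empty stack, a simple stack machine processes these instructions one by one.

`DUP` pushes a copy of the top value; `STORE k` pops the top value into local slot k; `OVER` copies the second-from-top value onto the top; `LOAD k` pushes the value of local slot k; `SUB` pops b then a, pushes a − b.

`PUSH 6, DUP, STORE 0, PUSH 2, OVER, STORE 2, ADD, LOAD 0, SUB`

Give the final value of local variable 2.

6

PUSH 6  : [6]
DUP     : [6, 6]
STORE 0 : [6]
PUSH 2  : [6, 2]
OVER    : [6, 2, 6]
STORE 2 : [6, 2]
ADD     : [8]
LOAD 0  : [8, 6]
SUB     : [2]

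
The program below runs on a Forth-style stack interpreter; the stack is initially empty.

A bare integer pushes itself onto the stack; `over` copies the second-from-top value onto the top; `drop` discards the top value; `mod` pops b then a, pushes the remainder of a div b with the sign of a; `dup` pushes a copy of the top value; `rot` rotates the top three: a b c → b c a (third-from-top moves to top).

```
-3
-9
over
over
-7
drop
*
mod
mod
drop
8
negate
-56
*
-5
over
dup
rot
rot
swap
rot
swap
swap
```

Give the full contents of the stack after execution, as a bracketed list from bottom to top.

-3     → [-3]
-9     → [-3, -9]
over   → [-3, -9, -3]
over   → [-3, -9, -3, -9]
-7     → [-3, -9, -3, -9, -7]
drop   → [-3, -9, -3, -9]
*      → [-3, -9, 27]
mod    → [-3, -9]
mod    → [-3]
drop   → []
8      → [8]
negate → [-8]
-56    → [-8, -56]
*      → [448]
-5     → [448, -5]
over   → [448, -5, 448]
dup    → [448, -5, 448, 448]
rot    → [448, 448, 448, -5]
rot    → [448, 448, -5, 448]
swap   → [448, 448, 448, -5]
rot    → [448, 448, -5, 448]
swap   → [448, 448, 448, -5]
swap   → [448, 448, -5, 448]

[448, 448, -5, 448]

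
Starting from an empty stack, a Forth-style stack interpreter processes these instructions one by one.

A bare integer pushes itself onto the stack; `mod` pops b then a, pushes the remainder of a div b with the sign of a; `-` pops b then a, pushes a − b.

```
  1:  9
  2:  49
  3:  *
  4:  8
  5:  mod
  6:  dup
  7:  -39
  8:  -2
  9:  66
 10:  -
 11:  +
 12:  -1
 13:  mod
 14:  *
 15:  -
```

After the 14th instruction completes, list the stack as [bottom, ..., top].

[1, 0]

9   : [9]
49  : [9, 49]
*   : [441]
8   : [441, 8]
mod : [1]
dup : [1, 1]
-39 : [1, 1, -39]
-2  : [1, 1, -39, -2]
66  : [1, 1, -39, -2, 66]
-   : [1, 1, -39, -68]
+   : [1, 1, -107]
-1  : [1, 1, -107, -1]
mod : [1, 1, 0]
*   : [1, 0]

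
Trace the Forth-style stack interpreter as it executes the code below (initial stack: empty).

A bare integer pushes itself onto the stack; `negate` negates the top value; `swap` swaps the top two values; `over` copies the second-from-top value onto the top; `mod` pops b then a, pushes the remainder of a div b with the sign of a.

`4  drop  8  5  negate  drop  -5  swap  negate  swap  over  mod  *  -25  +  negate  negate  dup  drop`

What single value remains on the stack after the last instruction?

15

4       [4]
drop    []
8       [8]
5       [8, 5]
negate  [8, -5]
drop    [8]
-5      [8, -5]
swap    [-5, 8]
negate  [-5, -8]
swap    [-8, -5]
over    [-8, -5, -8]
mod     [-8, -5]
*       [40]
-25     [40, -25]
+       [15]
negate  [-15]
negate  [15]
dup     [15, 15]
drop    [15]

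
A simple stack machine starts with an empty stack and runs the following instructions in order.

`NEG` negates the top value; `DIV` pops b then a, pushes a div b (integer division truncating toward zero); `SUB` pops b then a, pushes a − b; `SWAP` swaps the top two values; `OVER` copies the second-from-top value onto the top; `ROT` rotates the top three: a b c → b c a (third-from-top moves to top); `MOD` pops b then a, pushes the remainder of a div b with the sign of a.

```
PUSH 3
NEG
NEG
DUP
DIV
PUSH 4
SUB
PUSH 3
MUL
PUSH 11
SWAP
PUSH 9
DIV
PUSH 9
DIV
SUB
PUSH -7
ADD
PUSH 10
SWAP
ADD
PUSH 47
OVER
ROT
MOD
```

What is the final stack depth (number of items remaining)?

PUSH 3  : [3]
NEG     : [-3]
NEG     : [3]
DUP     : [3, 3]
DIV     : [1]
PUSH 4  : [1, 4]
SUB     : [-3]
PUSH 3  : [-3, 3]
MUL     : [-9]
PUSH 11 : [-9, 11]
SWAP    : [11, -9]
PUSH 9  : [11, -9, 9]
DIV     : [11, -1]
PUSH 9  : [11, -1, 9]
DIV     : [11, 0]
SUB     : [11]
PUSH -7 : [11, -7]
ADD     : [4]
PUSH 10 : [4, 10]
SWAP    : [10, 4]
ADD     : [14]
PUSH 47 : [14, 47]
OVER    : [14, 47, 14]
ROT     : [47, 14, 14]
MOD     : [47, 0]

2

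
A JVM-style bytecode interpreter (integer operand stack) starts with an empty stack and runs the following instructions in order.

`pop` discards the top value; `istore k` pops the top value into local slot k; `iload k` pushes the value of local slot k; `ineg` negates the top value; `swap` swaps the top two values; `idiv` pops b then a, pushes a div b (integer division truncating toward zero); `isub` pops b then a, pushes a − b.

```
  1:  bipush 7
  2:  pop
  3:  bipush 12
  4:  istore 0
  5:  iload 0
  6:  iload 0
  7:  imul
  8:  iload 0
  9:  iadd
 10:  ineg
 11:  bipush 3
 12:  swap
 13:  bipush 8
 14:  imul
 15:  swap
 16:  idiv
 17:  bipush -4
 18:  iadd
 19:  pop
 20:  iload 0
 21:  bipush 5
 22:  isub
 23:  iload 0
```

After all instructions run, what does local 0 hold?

12

bipush 7  : [7]
pop       : []
bipush 12 : [12]
istore 0  : []
iload 0   : [12]
iload 0   : [12, 12]
imul      : [144]
iload 0   : [144, 12]
iadd      : [156]
ineg      : [-156]
bipush 3  : [-156, 3]
swap      : [3, -156]
bipush 8  : [3, -156, 8]
imul      : [3, -1248]
swap      : [-1248, 3]
idiv      : [-416]
bipush -4 : [-416, -4]
iadd      : [-420]
pop       : []
iload 0   : [12]
bipush 5  : [12, 5]
isub      : [7]
iload 0   : [7, 12]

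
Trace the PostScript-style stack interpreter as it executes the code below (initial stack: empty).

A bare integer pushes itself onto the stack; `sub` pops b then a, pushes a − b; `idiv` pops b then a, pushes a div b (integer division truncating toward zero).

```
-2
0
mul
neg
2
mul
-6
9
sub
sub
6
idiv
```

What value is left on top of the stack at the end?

2

-2    [-2]
0     [-2, 0]
mul   [0]
neg   [0]
2     [0, 2]
mul   [0]
-6    [0, -6]
9     [0, -6, 9]
sub   [0, -15]
sub   [15]
6     [15, 6]
idiv  [2]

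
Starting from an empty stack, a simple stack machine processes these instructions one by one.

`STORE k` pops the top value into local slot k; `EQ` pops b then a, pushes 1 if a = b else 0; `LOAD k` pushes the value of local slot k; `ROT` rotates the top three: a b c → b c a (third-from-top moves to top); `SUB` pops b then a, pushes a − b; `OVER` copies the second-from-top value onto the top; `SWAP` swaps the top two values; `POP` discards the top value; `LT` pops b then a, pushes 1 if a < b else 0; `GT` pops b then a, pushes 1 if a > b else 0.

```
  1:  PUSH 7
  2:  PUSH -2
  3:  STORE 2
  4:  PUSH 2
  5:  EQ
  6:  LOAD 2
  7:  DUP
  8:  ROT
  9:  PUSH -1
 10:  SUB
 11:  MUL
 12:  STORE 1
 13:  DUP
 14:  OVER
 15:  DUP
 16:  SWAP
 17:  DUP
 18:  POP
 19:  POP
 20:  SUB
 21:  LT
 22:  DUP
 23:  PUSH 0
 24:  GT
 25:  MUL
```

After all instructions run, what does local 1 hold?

PUSH 7   [7]
PUSH -2  [7, -2]
STORE 2  [7]
PUSH 2   [7, 2]
EQ       [0]
LOAD 2   [0, -2]
DUP      [0, -2, -2]
ROT      [-2, -2, 0]
PUSH -1  [-2, -2, 0, -1]
SUB      [-2, -2, 1]
MUL      [-2, -2]
STORE 1  [-2]
DUP      [-2, -2]
OVER     [-2, -2, -2]
DUP      [-2, -2, -2, -2]
SWAP     [-2, -2, -2, -2]
DUP      [-2, -2, -2, -2, -2]
POP      [-2, -2, -2, -2]
POP      [-2, -2, -2]
SUB      [-2, 0]
LT       [1]
DUP      [1, 1]
PUSH 0   [1, 1, 0]
GT       [1, 1]
MUL      [1]

-2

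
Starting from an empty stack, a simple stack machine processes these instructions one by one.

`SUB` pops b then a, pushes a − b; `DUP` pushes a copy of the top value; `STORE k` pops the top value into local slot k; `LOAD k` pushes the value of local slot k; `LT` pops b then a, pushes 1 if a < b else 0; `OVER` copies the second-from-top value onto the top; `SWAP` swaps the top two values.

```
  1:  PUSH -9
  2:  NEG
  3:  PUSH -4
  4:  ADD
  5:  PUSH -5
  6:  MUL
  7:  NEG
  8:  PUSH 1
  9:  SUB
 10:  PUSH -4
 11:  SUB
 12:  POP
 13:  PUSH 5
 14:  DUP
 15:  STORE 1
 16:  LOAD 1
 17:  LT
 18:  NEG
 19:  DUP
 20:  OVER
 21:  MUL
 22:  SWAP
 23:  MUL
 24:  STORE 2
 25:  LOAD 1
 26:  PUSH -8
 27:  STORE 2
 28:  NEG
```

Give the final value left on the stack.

PUSH -9  -9
NEG      9
PUSH -4  9 -4
ADD      5
PUSH -5  5 -5
MUL      -25
NEG      25
PUSH 1   25 1
SUB      24
PUSH -4  24 -4
SUB      28
POP      (empty)
PUSH 5   5
DUP      5 5
STORE 1  5
LOAD 1   5 5
LT       0
NEG      0
DUP      0 0
OVER     0 0 0
MUL      0 0
SWAP     0 0
MUL      0
STORE 2  (empty)
LOAD 1   5
PUSH -8  5 -8
STORE 2  5
NEG      -5

-5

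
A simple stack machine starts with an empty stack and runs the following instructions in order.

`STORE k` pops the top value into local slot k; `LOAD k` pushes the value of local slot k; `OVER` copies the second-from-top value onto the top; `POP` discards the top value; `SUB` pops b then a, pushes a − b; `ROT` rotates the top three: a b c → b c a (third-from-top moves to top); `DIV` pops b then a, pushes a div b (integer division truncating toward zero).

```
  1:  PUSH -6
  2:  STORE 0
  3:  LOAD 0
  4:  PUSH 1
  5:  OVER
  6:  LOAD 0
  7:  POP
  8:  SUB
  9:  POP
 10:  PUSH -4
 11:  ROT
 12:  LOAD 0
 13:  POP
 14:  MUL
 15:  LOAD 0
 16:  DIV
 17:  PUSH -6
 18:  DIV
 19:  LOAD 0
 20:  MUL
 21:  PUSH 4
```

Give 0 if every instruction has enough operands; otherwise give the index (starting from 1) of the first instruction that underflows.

11

PUSH -6 -> [-6]
STORE 0 -> []
LOAD 0  -> [-6]
PUSH 1  -> [-6, 1]
OVER    -> [-6, 1, -6]
LOAD 0  -> [-6, 1, -6, -6]
POP     -> [-6, 1, -6]
SUB     -> [-6, 7]
POP     -> [-6]
PUSH -4 -> [-6, -4]
ROT  — needs 3 operands, stack has 2 → underflow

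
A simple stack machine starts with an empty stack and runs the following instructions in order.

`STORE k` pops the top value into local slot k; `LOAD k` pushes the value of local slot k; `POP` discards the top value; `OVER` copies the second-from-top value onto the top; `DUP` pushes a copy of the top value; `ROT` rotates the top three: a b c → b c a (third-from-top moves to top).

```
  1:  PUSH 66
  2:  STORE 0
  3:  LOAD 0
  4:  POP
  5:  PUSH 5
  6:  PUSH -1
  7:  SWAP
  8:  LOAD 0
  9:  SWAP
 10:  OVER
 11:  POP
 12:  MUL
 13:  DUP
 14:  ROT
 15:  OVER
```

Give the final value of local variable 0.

PUSH 66 -> 66
STORE 0 -> (empty)
LOAD 0  -> 66
POP     -> (empty)
PUSH 5  -> 5
PUSH -1 -> 5 -1
SWAP    -> -1 5
LOAD 0  -> -1 5 66
SWAP    -> -1 66 5
OVER    -> -1 66 5 66
POP     -> -1 66 5
MUL     -> -1 330
DUP     -> -1 330 330
ROT     -> 330 330 -1
OVER    -> 330 330 -1 330

66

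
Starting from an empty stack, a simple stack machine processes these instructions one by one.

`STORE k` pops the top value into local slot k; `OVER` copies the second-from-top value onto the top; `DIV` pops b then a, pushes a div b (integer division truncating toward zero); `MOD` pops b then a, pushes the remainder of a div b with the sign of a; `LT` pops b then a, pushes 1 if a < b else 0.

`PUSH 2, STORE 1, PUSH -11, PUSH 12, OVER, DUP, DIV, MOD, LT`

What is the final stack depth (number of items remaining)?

PUSH 2   : 2
STORE 1  : (empty)
PUSH -11 : -11
PUSH 12  : -11 12
OVER     : -11 12 -11
DUP      : -11 12 -11 -11
DIV      : -11 12 1
MOD      : -11 0
LT       : 1

1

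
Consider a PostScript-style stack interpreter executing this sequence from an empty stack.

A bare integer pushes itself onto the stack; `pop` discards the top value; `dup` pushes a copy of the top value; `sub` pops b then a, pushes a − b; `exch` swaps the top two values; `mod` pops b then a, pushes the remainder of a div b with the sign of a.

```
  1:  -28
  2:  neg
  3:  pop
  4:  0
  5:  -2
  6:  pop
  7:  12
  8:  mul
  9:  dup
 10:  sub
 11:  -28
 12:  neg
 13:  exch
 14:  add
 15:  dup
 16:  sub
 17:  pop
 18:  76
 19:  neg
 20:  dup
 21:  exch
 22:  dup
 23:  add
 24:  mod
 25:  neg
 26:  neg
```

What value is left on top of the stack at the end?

-28  : [-28]
neg  : [28]
pop  : []
0    : [0]
-2   : [0, -2]
pop  : [0]
12   : [0, 12]
mul  : [0]
dup  : [0, 0]
sub  : [0]
-28  : [0, -28]
neg  : [0, 28]
exch : [28, 0]
add  : [28]
dup  : [28, 28]
sub  : [0]
pop  : []
76   : [76]
neg  : [-76]
dup  : [-76, -76]
exch : [-76, -76]
dup  : [-76, -76, -76]
add  : [-76, -152]
mod  : [-76]
neg  : [76]
neg  : [-76]

-76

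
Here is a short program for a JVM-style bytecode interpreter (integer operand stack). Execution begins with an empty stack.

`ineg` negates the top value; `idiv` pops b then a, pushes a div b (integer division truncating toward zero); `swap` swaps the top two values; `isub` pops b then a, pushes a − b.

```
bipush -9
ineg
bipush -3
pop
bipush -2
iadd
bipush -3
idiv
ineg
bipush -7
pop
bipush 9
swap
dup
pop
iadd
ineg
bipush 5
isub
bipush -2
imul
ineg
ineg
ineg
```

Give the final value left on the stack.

-32

bipush -9 → -9
ineg      → 9
bipush -3 → 9 -3
pop       → 9
bipush -2 → 9 -2
iadd      → 7
bipush -3 → 7 -3
idiv      → -2
ineg      → 2
bipush -7 → 2 -7
pop       → 2
bipush 9  → 2 9
swap      → 9 2
dup       → 9 2 2
pop       → 9 2
iadd      → 11
ineg      → -11
bipush 5  → -11 5
isub      → -16
bipush -2 → -16 -2
imul      → 32
ineg      → -32
ineg      → 32
ineg      → -32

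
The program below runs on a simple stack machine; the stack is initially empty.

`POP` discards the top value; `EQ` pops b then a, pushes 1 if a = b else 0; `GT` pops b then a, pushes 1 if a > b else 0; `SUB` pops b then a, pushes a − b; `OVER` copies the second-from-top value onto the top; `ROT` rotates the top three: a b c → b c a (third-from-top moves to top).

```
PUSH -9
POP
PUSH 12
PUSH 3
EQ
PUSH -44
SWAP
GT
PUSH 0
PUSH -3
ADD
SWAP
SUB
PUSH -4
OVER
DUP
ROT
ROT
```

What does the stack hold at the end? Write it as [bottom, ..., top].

PUSH -9  -> [-9]
POP      -> []
PUSH 12  -> [12]
PUSH 3   -> [12, 3]
EQ       -> [0]
PUSH -44 -> [0, -44]
SWAP     -> [-44, 0]
GT       -> [0]
PUSH 0   -> [0, 0]
PUSH -3  -> [0, 0, -3]
ADD      -> [0, -3]
SWAP     -> [-3, 0]
SUB      -> [-3]
PUSH -4  -> [-3, -4]
OVER     -> [-3, -4, -3]
DUP      -> [-3, -4, -3, -3]
ROT      -> [-3, -3, -3, -4]
ROT      -> [-3, -3, -4, -3]

[-3, -3, -4, -3]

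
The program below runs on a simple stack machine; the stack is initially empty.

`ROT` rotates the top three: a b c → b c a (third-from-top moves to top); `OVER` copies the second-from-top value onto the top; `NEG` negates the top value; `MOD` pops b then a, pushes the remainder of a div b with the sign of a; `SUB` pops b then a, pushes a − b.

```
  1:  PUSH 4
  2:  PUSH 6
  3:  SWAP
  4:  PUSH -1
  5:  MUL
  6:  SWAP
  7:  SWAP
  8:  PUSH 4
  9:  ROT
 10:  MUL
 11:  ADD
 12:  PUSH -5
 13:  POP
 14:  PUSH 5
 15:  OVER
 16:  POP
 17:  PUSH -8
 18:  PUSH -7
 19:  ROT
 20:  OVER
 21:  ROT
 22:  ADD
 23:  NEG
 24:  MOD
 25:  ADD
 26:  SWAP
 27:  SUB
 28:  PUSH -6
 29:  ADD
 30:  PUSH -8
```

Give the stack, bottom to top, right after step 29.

PUSH 4  → [4]
PUSH 6  → [4, 6]
SWAP    → [6, 4]
PUSH -1 → [6, 4, -1]
MUL     → [6, -4]
SWAP    → [-4, 6]
SWAP    → [6, -4]
PUSH 4  → [6, -4, 4]
ROT     → [-4, 4, 6]
MUL     → [-4, 24]
ADD     → [20]
PUSH -5 → [20, -5]
POP     → [20]
PUSH 5  → [20, 5]
OVER    → [20, 5, 20]
POP     → [20, 5]
PUSH -8 → [20, 5, -8]
PUSH -7 → [20, 5, -8, -7]
ROT     → [20, -8, -7, 5]
OVER    → [20, -8, -7, 5, -7]
ROT     → [20, -8, 5, -7, -7]
ADD     → [20, -8, 5, -14]
NEG     → [20, -8, 5, 14]
MOD     → [20, -8, 5]
ADD     → [20, -3]
SWAP    → [-3, 20]
SUB     → [-23]
PUSH -6 → [-23, -6]
ADD     → [-29]

[-29]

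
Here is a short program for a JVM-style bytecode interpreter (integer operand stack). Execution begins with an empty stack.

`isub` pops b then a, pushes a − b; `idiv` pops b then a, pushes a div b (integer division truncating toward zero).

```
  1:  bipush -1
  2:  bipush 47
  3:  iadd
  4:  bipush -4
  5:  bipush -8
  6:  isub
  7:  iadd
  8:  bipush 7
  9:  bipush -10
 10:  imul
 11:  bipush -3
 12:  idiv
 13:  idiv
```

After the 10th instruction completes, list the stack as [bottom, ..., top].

bipush -1  → [-1]
bipush 47  → [-1, 47]
iadd       → [46]
bipush -4  → [46, -4]
bipush -8  → [46, -4, -8]
isub       → [46, 4]
iadd       → [50]
bipush 7   → [50, 7]
bipush -10 → [50, 7, -10]
imul       → [50, -70]

[50, -70]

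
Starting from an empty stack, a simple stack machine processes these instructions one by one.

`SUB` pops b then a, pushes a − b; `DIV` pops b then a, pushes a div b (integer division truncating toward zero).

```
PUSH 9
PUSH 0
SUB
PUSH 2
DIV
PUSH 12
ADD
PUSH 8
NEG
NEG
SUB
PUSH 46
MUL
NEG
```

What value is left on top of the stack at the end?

-368

PUSH 9  → [9]
PUSH 0  → [9, 0]
SUB     → [9]
PUSH 2  → [9, 2]
DIV     → [4]
PUSH 12 → [4, 12]
ADD     → [16]
PUSH 8  → [16, 8]
NEG     → [16, -8]
NEG     → [16, 8]
SUB     → [8]
PUSH 46 → [8, 46]
MUL     → [368]
NEG     → [-368]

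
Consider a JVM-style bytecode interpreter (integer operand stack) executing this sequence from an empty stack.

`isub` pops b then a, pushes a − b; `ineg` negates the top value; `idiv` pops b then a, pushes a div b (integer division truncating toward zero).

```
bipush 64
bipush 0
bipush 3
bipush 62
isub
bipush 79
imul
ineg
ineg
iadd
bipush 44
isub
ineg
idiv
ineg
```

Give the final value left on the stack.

0

bipush 64 → [64]
bipush 0  → [64, 0]
bipush 3  → [64, 0, 3]
bipush 62 → [64, 0, 3, 62]
isub      → [64, 0, -59]
bipush 79 → [64, 0, -59, 79]
imul      → [64, 0, -4661]
ineg      → [64, 0, 4661]
ineg      → [64, 0, -4661]
iadd      → [64, -4661]
bipush 44 → [64, -4661, 44]
isub      → [64, -4705]
ineg      → [64, 4705]
idiv      → [0]
ineg      → [0]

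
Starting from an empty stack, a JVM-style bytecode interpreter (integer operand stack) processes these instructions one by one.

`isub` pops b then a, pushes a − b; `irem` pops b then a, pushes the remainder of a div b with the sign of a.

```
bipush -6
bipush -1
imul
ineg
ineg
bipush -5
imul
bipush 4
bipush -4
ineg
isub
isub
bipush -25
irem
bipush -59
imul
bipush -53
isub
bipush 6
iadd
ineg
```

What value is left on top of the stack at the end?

bipush -6  -> -6
bipush -1  -> -6 -1
imul       -> 6
ineg       -> -6
ineg       -> 6
bipush -5  -> 6 -5
imul       -> -30
bipush 4   -> -30 4
bipush -4  -> -30 4 -4
ineg       -> -30 4 4
isub       -> -30 0
isub       -> -30
bipush -25 -> -30 -25
irem       -> -5
bipush -59 -> -5 -59
imul       -> 295
bipush -53 -> 295 -53
isub       -> 348
bipush 6   -> 348 6
iadd       -> 354
ineg       -> -354

-354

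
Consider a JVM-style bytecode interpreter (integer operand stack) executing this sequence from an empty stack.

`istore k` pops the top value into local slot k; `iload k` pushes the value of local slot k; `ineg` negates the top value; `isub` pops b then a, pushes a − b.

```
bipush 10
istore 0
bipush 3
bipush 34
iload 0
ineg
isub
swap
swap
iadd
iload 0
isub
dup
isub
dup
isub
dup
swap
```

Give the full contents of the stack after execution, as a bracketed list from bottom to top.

bipush 10 → 10
istore 0  → (empty)
bipush 3  → 3
bipush 34 → 3 34
iload 0   → 3 34 10
ineg      → 3 34 -10
isub      → 3 44
swap      → 44 3
swap      → 3 44
iadd      → 47
iload 0   → 47 10
isub      → 37
dup       → 37 37
isub      → 0
dup       → 0 0
isub      → 0
dup       → 0 0
swap      → 0 0

[0, 0]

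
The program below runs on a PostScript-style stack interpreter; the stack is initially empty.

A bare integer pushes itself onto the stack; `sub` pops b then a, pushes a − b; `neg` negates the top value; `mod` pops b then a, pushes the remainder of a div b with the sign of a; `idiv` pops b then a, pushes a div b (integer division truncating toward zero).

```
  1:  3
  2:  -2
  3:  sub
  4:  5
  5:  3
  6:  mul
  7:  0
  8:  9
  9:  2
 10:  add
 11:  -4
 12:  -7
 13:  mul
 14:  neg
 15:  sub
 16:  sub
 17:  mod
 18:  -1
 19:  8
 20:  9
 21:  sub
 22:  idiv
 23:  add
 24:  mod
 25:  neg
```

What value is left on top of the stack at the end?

3    -> [3]
-2   -> [3, -2]
sub  -> [5]
5    -> [5, 5]
3    -> [5, 5, 3]
mul  -> [5, 15]
0    -> [5, 15, 0]
9    -> [5, 15, 0, 9]
2    -> [5, 15, 0, 9, 2]
add  -> [5, 15, 0, 11]
-4   -> [5, 15, 0, 11, -4]
-7   -> [5, 15, 0, 11, -4, -7]
mul  -> [5, 15, 0, 11, 28]
neg  -> [5, 15, 0, 11, -28]
sub  -> [5, 15, 0, 39]
sub  -> [5, 15, -39]
mod  -> [5, 15]
-1   -> [5, 15, -1]
8    -> [5, 15, -1, 8]
9    -> [5, 15, -1, 8, 9]
sub  -> [5, 15, -1, -1]
idiv -> [5, 15, 1]
add  -> [5, 16]
mod  -> [5]
neg  -> [-5]

-5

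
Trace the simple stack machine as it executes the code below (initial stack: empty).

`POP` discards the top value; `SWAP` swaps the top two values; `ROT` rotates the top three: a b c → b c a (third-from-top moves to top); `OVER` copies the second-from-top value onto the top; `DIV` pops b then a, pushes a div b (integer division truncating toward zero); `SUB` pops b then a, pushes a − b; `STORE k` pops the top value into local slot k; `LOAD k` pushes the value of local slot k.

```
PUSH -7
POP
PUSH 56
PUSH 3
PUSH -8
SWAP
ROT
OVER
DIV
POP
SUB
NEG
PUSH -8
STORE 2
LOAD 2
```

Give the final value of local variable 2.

PUSH -7 : -7
POP     : (empty)
PUSH 56 : 56
PUSH 3  : 56 3
PUSH -8 : 56 3 -8
SWAP    : 56 -8 3
ROT     : -8 3 56
OVER    : -8 3 56 3
DIV     : -8 3 18
POP     : -8 3
SUB     : -11
NEG     : 11
PUSH -8 : 11 -8
STORE 2 : 11
LOAD 2  : 11 -8

-8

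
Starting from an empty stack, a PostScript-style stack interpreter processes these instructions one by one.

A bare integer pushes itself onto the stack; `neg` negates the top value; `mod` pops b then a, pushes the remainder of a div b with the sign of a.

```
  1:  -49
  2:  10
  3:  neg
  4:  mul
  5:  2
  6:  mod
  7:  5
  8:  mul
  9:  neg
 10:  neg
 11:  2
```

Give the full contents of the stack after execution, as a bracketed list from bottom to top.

[0, 2]

-49 → -49
10  → -49 10
neg → -49 -10
mul → 490
2   → 490 2
mod → 0
5   → 0 5
mul → 0
neg → 0
neg → 0
2   → 0 2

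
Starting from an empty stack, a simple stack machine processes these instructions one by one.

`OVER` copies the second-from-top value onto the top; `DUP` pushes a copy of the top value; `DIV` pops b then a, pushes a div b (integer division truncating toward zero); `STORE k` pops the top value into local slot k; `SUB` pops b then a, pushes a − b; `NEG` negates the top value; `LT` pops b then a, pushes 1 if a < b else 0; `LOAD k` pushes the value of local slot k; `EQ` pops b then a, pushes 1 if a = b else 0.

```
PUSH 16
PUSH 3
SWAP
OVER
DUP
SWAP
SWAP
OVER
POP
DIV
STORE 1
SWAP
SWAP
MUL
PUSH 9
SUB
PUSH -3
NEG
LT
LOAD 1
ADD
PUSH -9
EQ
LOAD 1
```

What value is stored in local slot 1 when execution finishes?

1

PUSH 16 → [16]
PUSH 3  → [16, 3]
SWAP    → [3, 16]
OVER    → [3, 16, 3]
DUP     → [3, 16, 3, 3]
SWAP    → [3, 16, 3, 3]
SWAP    → [3, 16, 3, 3]
OVER    → [3, 16, 3, 3, 3]
POP     → [3, 16, 3, 3]
DIV     → [3, 16, 1]
STORE 1 → [3, 16]
SWAP    → [16, 3]
SWAP    → [3, 16]
MUL     → [48]
PUSH 9  → [48, 9]
SUB     → [39]
PUSH -3 → [39, -3]
NEG     → [39, 3]
LT      → [0]
LOAD 1  → [0, 1]
ADD     → [1]
PUSH -9 → [1, -9]
EQ      → [0]
LOAD 1  → [0, 1]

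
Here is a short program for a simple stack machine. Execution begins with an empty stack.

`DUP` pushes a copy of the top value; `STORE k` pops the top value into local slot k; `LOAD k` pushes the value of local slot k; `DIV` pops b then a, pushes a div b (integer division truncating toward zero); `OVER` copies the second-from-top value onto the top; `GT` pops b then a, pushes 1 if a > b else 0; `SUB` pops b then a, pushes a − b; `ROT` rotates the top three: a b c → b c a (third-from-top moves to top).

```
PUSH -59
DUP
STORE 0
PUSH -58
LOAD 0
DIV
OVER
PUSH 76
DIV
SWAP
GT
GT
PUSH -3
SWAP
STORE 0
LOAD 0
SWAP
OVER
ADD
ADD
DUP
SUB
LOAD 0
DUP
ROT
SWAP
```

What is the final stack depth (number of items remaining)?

3

PUSH -59 → [-59]
DUP      → [-59, -59]
STORE 0  → [-59]
PUSH -58 → [-59, -58]
LOAD 0   → [-59, -58, -59]
DIV      → [-59, 0]
OVER     → [-59, 0, -59]
PUSH 76  → [-59, 0, -59, 76]
DIV      → [-59, 0, 0]
SWAP     → [-59, 0, 0]
GT       → [-59, 0]
GT       → [0]
PUSH -3  → [0, -3]
SWAP     → [-3, 0]
STORE 0  → [-3]
LOAD 0   → [-3, 0]
SWAP     → [0, -3]
OVER     → [0, -3, 0]
ADD      → [0, -3]
ADD      → [-3]
DUP      → [-3, -3]
SUB      → [0]
LOAD 0   → [0, 0]
DUP      → [0, 0, 0]
ROT      → [0, 0, 0]
SWAP     → [0, 0, 0]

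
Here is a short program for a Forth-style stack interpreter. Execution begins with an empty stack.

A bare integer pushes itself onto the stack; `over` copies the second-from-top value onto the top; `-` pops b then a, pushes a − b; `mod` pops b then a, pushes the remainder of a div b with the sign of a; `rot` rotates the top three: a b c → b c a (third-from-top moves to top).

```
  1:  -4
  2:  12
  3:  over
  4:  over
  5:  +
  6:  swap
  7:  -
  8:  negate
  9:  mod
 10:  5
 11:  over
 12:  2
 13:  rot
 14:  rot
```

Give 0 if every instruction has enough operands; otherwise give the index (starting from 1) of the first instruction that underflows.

0

-4     → [-4]
12     → [-4, 12]
over   → [-4, 12, -4]
over   → [-4, 12, -4, 12]
+      → [-4, 12, 8]
swap   → [-4, 8, 12]
-      → [-4, -4]
negate → [-4, 4]
mod    → [0]
5      → [0, 5]
over   → [0, 5, 0]
2      → [0, 5, 0, 2]
rot    → [0, 0, 2, 5]
rot    → [0, 2, 5, 0]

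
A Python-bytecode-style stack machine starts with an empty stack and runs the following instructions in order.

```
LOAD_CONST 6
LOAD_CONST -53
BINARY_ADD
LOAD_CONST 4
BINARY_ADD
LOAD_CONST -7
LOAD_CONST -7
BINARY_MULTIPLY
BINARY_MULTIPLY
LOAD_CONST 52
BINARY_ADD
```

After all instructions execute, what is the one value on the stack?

LOAD_CONST 6     [6]
LOAD_CONST -53   [6, -53]
BINARY_ADD       [-47]
LOAD_CONST 4     [-47, 4]
BINARY_ADD       [-43]
LOAD_CONST -7    [-43, -7]
LOAD_CONST -7    [-43, -7, -7]
BINARY_MULTIPLY  [-43, 49]
BINARY_MULTIPLY  [-2107]
LOAD_CONST 52    [-2107, 52]
BINARY_ADD       [-2055]

-2055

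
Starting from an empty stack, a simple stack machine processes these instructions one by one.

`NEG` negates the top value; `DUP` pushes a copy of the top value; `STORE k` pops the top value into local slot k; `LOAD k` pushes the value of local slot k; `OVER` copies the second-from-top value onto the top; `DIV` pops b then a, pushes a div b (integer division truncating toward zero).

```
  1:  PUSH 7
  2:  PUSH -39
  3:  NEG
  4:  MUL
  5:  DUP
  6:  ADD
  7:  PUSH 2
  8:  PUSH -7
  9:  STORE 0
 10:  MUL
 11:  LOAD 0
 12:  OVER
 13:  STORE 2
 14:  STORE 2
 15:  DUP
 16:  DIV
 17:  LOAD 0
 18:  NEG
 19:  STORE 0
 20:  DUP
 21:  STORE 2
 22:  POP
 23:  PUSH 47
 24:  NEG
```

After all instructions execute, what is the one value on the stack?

PUSH 7    7
PUSH -39  7 -39
NEG       7 39
MUL       273
DUP       273 273
ADD       546
PUSH 2    546 2
PUSH -7   546 2 -7
STORE 0   546 2
MUL       1092
LOAD 0    1092 -7
OVER      1092 -7 1092
STORE 2   1092 -7
STORE 2   1092
DUP       1092 1092
DIV       1
LOAD 0    1 -7
NEG       1 7
STORE 0   1
DUP       1 1
STORE 2   1
POP       (empty)
PUSH 47   47
NEG       -47

-47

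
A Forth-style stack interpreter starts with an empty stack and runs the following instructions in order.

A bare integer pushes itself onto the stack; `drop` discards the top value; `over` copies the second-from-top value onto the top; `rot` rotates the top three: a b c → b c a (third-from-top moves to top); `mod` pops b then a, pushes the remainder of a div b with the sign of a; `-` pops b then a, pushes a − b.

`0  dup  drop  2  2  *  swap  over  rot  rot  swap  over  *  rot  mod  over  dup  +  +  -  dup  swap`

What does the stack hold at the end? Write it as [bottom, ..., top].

[0, 0]

0    : [0]
dup  : [0, 0]
drop : [0]
2    : [0, 2]
2    : [0, 2, 2]
*    : [0, 4]
swap : [4, 0]
over : [4, 0, 4]
rot  : [0, 4, 4]
rot  : [4, 4, 0]
swap : [4, 0, 4]
over : [4, 0, 4, 0]
*    : [4, 0, 0]
rot  : [0, 0, 4]
mod  : [0, 0]
over : [0, 0, 0]
dup  : [0, 0, 0, 0]
+    : [0, 0, 0]
+    : [0, 0]
-    : [0]
dup  : [0, 0]
swap : [0, 0]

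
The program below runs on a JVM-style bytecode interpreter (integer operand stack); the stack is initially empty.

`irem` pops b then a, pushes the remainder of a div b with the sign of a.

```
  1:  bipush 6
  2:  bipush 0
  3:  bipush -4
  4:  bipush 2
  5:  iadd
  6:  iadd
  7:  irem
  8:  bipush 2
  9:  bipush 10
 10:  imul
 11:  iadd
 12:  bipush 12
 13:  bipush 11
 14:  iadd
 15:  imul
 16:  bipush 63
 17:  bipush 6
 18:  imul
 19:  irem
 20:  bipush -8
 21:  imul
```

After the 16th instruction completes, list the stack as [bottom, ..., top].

bipush 6  : [6]
bipush 0  : [6, 0]
bipush -4 : [6, 0, -4]
bipush 2  : [6, 0, -4, 2]
iadd      : [6, 0, -2]
iadd      : [6, -2]
irem      : [0]
bipush 2  : [0, 2]
bipush 10 : [0, 2, 10]
imul      : [0, 20]
iadd      : [20]
bipush 12 : [20, 12]
bipush 11 : [20, 12, 11]
iadd      : [20, 23]
imul      : [460]
bipush 63 : [460, 63]

[460, 63]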